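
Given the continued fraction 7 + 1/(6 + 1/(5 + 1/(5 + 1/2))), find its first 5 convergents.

7/1, 43/6, 222/31, 1153/161, 2528/353

Using the convergent recurrence p_i = a_i*p_{i-1} + p_{i-2}, q_i = a_i*q_{i-1} + q_{i-2} with p_{-2}=0, p_{-1}=1, q_{-2}=1, q_{-1}=0:
  i=0: a_0=7, p_0 = 7*1 + 0 = 7, q_0 = 7*0 + 1 = 1.
  i=1: a_1=6, p_1 = 6*7 + 1 = 43, q_1 = 6*1 + 0 = 6.
  i=2: a_2=5, p_2 = 5*43 + 7 = 222, q_2 = 5*6 + 1 = 31.
  i=3: a_3=5, p_3 = 5*222 + 43 = 1153, q_3 = 5*31 + 6 = 161.
  i=4: a_4=2, p_4 = 2*1153 + 222 = 2528, q_4 = 2*161 + 31 = 353.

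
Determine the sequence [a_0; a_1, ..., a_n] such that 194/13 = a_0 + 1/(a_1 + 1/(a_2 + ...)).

[14; 1, 12]

Run the Euclidean algorithm on 194 and 13; the successive quotients are the partial quotients a_0, a_1, ... (each step inverts the fractional part left over by the previous one):
  194 = 14*13 + 12, so a_0 = 14.
  13 = 1*12 + 1, so a_1 = 1.
  12 = 12*1 + 0, so a_2 = 12.
The remainder reaches 0 after 3 divisions, so the expansion has 3 partial quotients, read off in order.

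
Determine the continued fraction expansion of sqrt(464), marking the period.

[21; (1, 1, 5, 1, 1, 1, 5, 1, 1, 42)]

Write x_i = (sqrt(464) + m_i)/d_i with (m_0, d_0) = (0, 1). a_0 = floor(sqrt(464)) = 21, since 21^2 = 441 <= 464 < 484 = 22^2.
Iterate m_{i+1} = d_i*a_i - m_i, d_{i+1} = (464 - m_{i+1}^2)/d_i, a_{i+1} = floor((a_0 + m_{i+1})/d_{i+1}):
  m_1 = 1*21 - 0 = 21, d_1 = (464 - 21^2)/1 = 23/1 = 23, a_1 = floor((21 + 21)/23) = 1.
  m_2 = 23*1 - 21 = 2, d_2 = (464 - 2^2)/23 = 460/23 = 20, a_2 = floor((21 + 2)/20) = 1.
  m_3 = 20*1 - 2 = 18, d_3 = (464 - 18^2)/20 = 140/20 = 7, a_3 = floor((21 + 18)/7) = 5.
  m_4 = 7*5 - 18 = 17, d_4 = (464 - 17^2)/7 = 175/7 = 25, a_4 = floor((21 + 17)/25) = 1.
  m_5 = 25*1 - 17 = 8, d_5 = (464 - 8^2)/25 = 400/25 = 16, a_5 = floor((21 + 8)/16) = 1.
  m_6 = 16*1 - 8 = 8, d_6 = (464 - 8^2)/16 = 400/16 = 25, a_6 = floor((21 + 8)/25) = 1.
  m_7 = 25*1 - 8 = 17, d_7 = (464 - 17^2)/25 = 175/25 = 7, a_7 = floor((21 + 17)/7) = 5.
  m_8 = 7*5 - 17 = 18, d_8 = (464 - 18^2)/7 = 140/7 = 20, a_8 = floor((21 + 18)/20) = 1.
  m_9 = 20*1 - 18 = 2, d_9 = (464 - 2^2)/20 = 460/20 = 23, a_9 = floor((21 + 2)/23) = 1.
  m_10 = 23*1 - 2 = 21, d_10 = (464 - 21^2)/23 = 23/23 = 1, a_10 = floor((21 + 21)/1) = 42.
  m_11 = 1*42 - 21 = 21, d_11 = (464 - 21^2)/1 = 23/1 = 23: (m_11, d_11) = (m_1, d_1) = (21, 23), so from here the quotients repeat a_1, ..., a_10; the period length is 10.
Hence the expansion of sqrt(464) is a_0 = 21 followed by the repeating block 1, 1, 5, 1, 1, 1, 5, 1, 1, 42 (period 10).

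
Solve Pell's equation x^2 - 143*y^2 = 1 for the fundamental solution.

(x, y) = (12, 1)

First expand sqrt(143) as a continued fraction. With x_i = (sqrt(143) + m_i)/d_i and (m_0, d_0) = (0, 1): a_0 = floor(sqrt(143)) = 11, since 11^2 = 121 <= 143 < 144 = 12^2.
Iterate m_{i+1} = d_i*a_i - m_i, d_{i+1} = (143 - m_{i+1}^2)/d_i, a_{i+1} = floor((a_0 + m_{i+1})/d_{i+1}):
  m_1 = 1*11 - 0 = 11, d_1 = (143 - 11^2)/1 = 22/1 = 22, a_1 = floor((11 + 11)/22) = 1.
  m_2 = 22*1 - 11 = 11, d_2 = (143 - 11^2)/22 = 22/22 = 1, a_2 = floor((11 + 11)/1) = 22.
  m_3 = 1*22 - 11 = 11, d_3 = (143 - 11^2)/1 = 22/1 = 22: (m_3, d_3) = (m_1, d_1) = (11, 22), so from here the quotients repeat a_1, a_2; the period length is 2.
So sqrt(143) = [11; (1, 22)] with period length k = 2.
k is even, so the fundamental solution of x^2 - 143y^2 = 1 is (p_{k-1}, q_{k-1}) = (p_1, q_1); compute convergents through index 1.
Convergents (p_i = a_i*p_{i-1} + p_{i-2}, q_i = a_i*q_{i-1} + q_{i-2} with p_{-2}=0, p_{-1}=1, q_{-2}=1, q_{-1}=0):
  i=0: a_0=11, p_0 = 11*1 + 0 = 11, q_0 = 11*0 + 1 = 1.
  i=1: a_1=1, p_1 = 1*11 + 1 = 12, q_1 = 1*1 + 0 = 1.
Check: 12^2 - 143*1^2 = 144 - 143 = 1, so (x, y) = (12, 1) solves the equation, and by the theorem it is the least positive solution.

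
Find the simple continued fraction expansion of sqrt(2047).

Write x_i = (sqrt(2047) + m_i)/d_i with (m_0, d_0) = (0, 1). a_0 = floor(sqrt(2047)) = 45, since 45^2 = 2025 <= 2047 < 2116 = 46^2.
Iterate m_{i+1} = d_i*a_i - m_i, d_{i+1} = (2047 - m_{i+1}^2)/d_i, a_{i+1} = floor((a_0 + m_{i+1})/d_{i+1}):
  m_1 = 1*45 - 0 = 45, d_1 = (2047 - 45^2)/1 = 22/1 = 22, a_1 = floor((45 + 45)/22) = 4.
  m_2 = 22*4 - 45 = 43, d_2 = (2047 - 43^2)/22 = 198/22 = 9, a_2 = floor((45 + 43)/9) = 9.
  m_3 = 9*9 - 43 = 38, d_3 = (2047 - 38^2)/9 = 603/9 = 67, a_3 = floor((45 + 38)/67) = 1.
  m_4 = 67*1 - 38 = 29, d_4 = (2047 - 29^2)/67 = 1206/67 = 18, a_4 = floor((45 + 29)/18) = 4.
  m_5 = 18*4 - 29 = 43, d_5 = (2047 - 43^2)/18 = 198/18 = 11, a_5 = floor((45 + 43)/11) = 8.
  m_6 = 11*8 - 43 = 45, d_6 = (2047 - 45^2)/11 = 22/11 = 2, a_6 = floor((45 + 45)/2) = 45.
  m_7 = 2*45 - 45 = 45, d_7 = (2047 - 45^2)/2 = 22/2 = 11, a_7 = floor((45 + 45)/11) = 8.
  m_8 = 11*8 - 45 = 43, d_8 = (2047 - 43^2)/11 = 198/11 = 18, a_8 = floor((45 + 43)/18) = 4.
  m_9 = 18*4 - 43 = 29, d_9 = (2047 - 29^2)/18 = 1206/18 = 67, a_9 = floor((45 + 29)/67) = 1.
  m_10 = 67*1 - 29 = 38, d_10 = (2047 - 38^2)/67 = 603/67 = 9, a_10 = floor((45 + 38)/9) = 9.
  m_11 = 9*9 - 38 = 43, d_11 = (2047 - 43^2)/9 = 198/9 = 22, a_11 = floor((45 + 43)/22) = 4.
  m_12 = 22*4 - 43 = 45, d_12 = (2047 - 45^2)/22 = 22/22 = 1, a_12 = floor((45 + 45)/1) = 90.
  m_13 = 1*90 - 45 = 45, d_13 = (2047 - 45^2)/1 = 22/1 = 22: (m_13, d_13) = (m_1, d_1) = (45, 22), so from here the quotients repeat a_1, ..., a_12; the period length is 12.
Hence the expansion of sqrt(2047) is a_0 = 45 followed by the repeating block 4, 9, 1, 4, 8, 45, 8, 4, 1, 9, 4, 90 (period 12).

[45; (4, 9, 1, 4, 8, 45, 8, 4, 1, 9, 4, 90)]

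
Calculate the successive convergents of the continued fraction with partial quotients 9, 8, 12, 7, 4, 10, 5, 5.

Using the convergent recurrence p_i = a_i*p_{i-1} + p_{i-2}, q_i = a_i*q_{i-1} + q_{i-2} with p_{-2}=0, p_{-1}=1, q_{-2}=1, q_{-1}=0:
  i=0: a_0=9, p_0 = 9*1 + 0 = 9, q_0 = 9*0 + 1 = 1.
  i=1: a_1=8, p_1 = 8*9 + 1 = 73, q_1 = 8*1 + 0 = 8.
  i=2: a_2=12, p_2 = 12*73 + 9 = 885, q_2 = 12*8 + 1 = 97.
  i=3: a_3=7, p_3 = 7*885 + 73 = 6268, q_3 = 7*97 + 8 = 687.
  i=4: a_4=4, p_4 = 4*6268 + 885 = 25957, q_4 = 4*687 + 97 = 2845.
  i=5: a_5=10, p_5 = 10*25957 + 6268 = 265838, q_5 = 10*2845 + 687 = 29137.
  i=6: a_6=5, p_6 = 5*265838 + 25957 = 1355147, q_6 = 5*29137 + 2845 = 148530.
  i=7: a_7=5, p_7 = 5*1355147 + 265838 = 7041573, q_7 = 5*148530 + 29137 = 771787.

9/1, 73/8, 885/97, 6268/687, 25957/2845, 265838/29137, 1355147/148530, 7041573/771787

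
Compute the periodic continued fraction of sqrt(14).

Write x_i = (sqrt(14) + m_i)/d_i with (m_0, d_0) = (0, 1). a_0 = floor(sqrt(14)) = 3, since 3^2 = 9 <= 14 < 16 = 4^2.
Iterate m_{i+1} = d_i*a_i - m_i, d_{i+1} = (14 - m_{i+1}^2)/d_i, a_{i+1} = floor((a_0 + m_{i+1})/d_{i+1}):
  m_1 = 1*3 - 0 = 3, d_1 = (14 - 3^2)/1 = 5/1 = 5, a_1 = floor((3 + 3)/5) = 1.
  m_2 = 5*1 - 3 = 2, d_2 = (14 - 2^2)/5 = 10/5 = 2, a_2 = floor((3 + 2)/2) = 2.
  m_3 = 2*2 - 2 = 2, d_3 = (14 - 2^2)/2 = 10/2 = 5, a_3 = floor((3 + 2)/5) = 1.
  m_4 = 5*1 - 2 = 3, d_4 = (14 - 3^2)/5 = 5/5 = 1, a_4 = floor((3 + 3)/1) = 6.
  m_5 = 1*6 - 3 = 3, d_5 = (14 - 3^2)/1 = 5/1 = 5: (m_5, d_5) = (m_1, d_1) = (3, 5), so from here the quotients repeat a_1, ..., a_4; the period length is 4.
Hence the expansion of sqrt(14) is a_0 = 3 followed by the repeating block 1, 2, 1, 6 (period 4).

[3; (1, 2, 1, 6)]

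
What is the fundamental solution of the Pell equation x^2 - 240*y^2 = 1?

(x, y) = (31, 2)

First expand sqrt(240) as a continued fraction. With x_i = (sqrt(240) + m_i)/d_i and (m_0, d_0) = (0, 1): a_0 = floor(sqrt(240)) = 15, since 15^2 = 225 <= 240 < 256 = 16^2.
Iterate m_{i+1} = d_i*a_i - m_i, d_{i+1} = (240 - m_{i+1}^2)/d_i, a_{i+1} = floor((a_0 + m_{i+1})/d_{i+1}):
  m_1 = 1*15 - 0 = 15, d_1 = (240 - 15^2)/1 = 15/1 = 15, a_1 = floor((15 + 15)/15) = 2.
  m_2 = 15*2 - 15 = 15, d_2 = (240 - 15^2)/15 = 15/15 = 1, a_2 = floor((15 + 15)/1) = 30.
  m_3 = 1*30 - 15 = 15, d_3 = (240 - 15^2)/1 = 15/1 = 15: (m_3, d_3) = (m_1, d_1) = (15, 15), so from here the quotients repeat a_1, a_2; the period length is 2.
So sqrt(240) = [15; (2, 30)] with period length k = 2.
k is even, so the fundamental solution of x^2 - 240y^2 = 1 is (p_{k-1}, q_{k-1}) = (p_1, q_1); compute convergents through index 1.
Convergents (p_i = a_i*p_{i-1} + p_{i-2}, q_i = a_i*q_{i-1} + q_{i-2} with p_{-2}=0, p_{-1}=1, q_{-2}=1, q_{-1}=0):
  i=0: a_0=15, p_0 = 15*1 + 0 = 15, q_0 = 15*0 + 1 = 1.
  i=1: a_1=2, p_1 = 2*15 + 1 = 31, q_1 = 2*1 + 0 = 2.
Check: 31^2 - 240*2^2 = 961 - 960 = 1, so (x, y) = (31, 2) solves the equation, and by the theorem it is the least positive solution.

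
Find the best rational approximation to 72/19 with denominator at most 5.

19/5

Expand x = 72/19 as a continued fraction with the Euclidean algorithm:
  72 = 3*19 + 15, so a_0 = 3.
  19 = 1*15 + 4, so a_1 = 1.
  15 = 3*4 + 3, so a_2 = 3.
  4 = 1*3 + 1, so a_3 = 1.
  3 = 3*1 + 0, so a_4 = 3.
so x = [3; 1, 3, 1, 3].
Convergents (p_i = a_i*p_{i-1} + p_{i-2}, q_i = a_i*q_{i-1} + q_{i-2} with p_{-2}=0, p_{-1}=1, q_{-2}=1, q_{-1}=0), until the denominator exceeds 5:
  i=0: a_0=3, p_0 = 3*1 + 0 = 3, q_0 = 3*0 + 1 = 1.
  i=1: a_1=1, p_1 = 1*3 + 1 = 4, q_1 = 1*1 + 0 = 1.
  i=2: a_2=3, p_2 = 3*4 + 3 = 15, q_2 = 3*1 + 1 = 4.
  i=3: a_3=1, p_3 = 1*15 + 4 = 19, q_3 = 1*4 + 1 = 5.
  i=4: a_4=3, p_4 = 3*19 + 15 = 72, q_4 = 3*5 + 4 = 19.
q_4 = 19 > 5, so the last convergent with denominator <= 5 is p_3/q_3 = 19/5.
The closest fraction with denominator <= 5 is either p_3/q_3 or the intermediate fraction (k*p_3 + p_2)/(k*q_3 + q_2) with the largest k >= 1 whose denominator stays <= 5; these approach x as k grows, and every other convergent or intermediate fraction in range is farther away.
Largest k: floor((5 - q_2)/q_3) = floor((5 - 4)/5) = 0.
Since k = 0, no intermediate fraction beyond p_3/q_3 has denominator <= 5, so the convergent 19/5 is the closest (its error is |72*5 - 19*19|/(19*5) = 1/95).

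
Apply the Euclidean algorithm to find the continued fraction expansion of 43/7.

[6; 7]

Run the Euclidean algorithm on 43 and 7; the successive quotients are the partial quotients a_0, a_1, ... (each step inverts the fractional part left over by the previous one):
  43 = 6*7 + 1, so a_0 = 6.
  7 = 7*1 + 0, so a_1 = 7.
The remainder reaches 0 after 2 divisions, so the expansion has 2 partial quotients, read off in order.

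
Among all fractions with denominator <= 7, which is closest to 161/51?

19/6

Expand x = 161/51 as a continued fraction with the Euclidean algorithm:
  161 = 3*51 + 8, so a_0 = 3.
  51 = 6*8 + 3, so a_1 = 6.
  8 = 2*3 + 2, so a_2 = 2.
  3 = 1*2 + 1, so a_3 = 1.
  2 = 2*1 + 0, so a_4 = 2.
so x = [3; 6, 2, 1, 2].
Convergents (p_i = a_i*p_{i-1} + p_{i-2}, q_i = a_i*q_{i-1} + q_{i-2} with p_{-2}=0, p_{-1}=1, q_{-2}=1, q_{-1}=0), until the denominator exceeds 7:
  i=0: a_0=3, p_0 = 3*1 + 0 = 3, q_0 = 3*0 + 1 = 1.
  i=1: a_1=6, p_1 = 6*3 + 1 = 19, q_1 = 6*1 + 0 = 6.
  i=2: a_2=2, p_2 = 2*19 + 3 = 41, q_2 = 2*6 + 1 = 13.
q_2 = 13 > 7, so the last convergent with denominator <= 7 is p_1/q_1 = 19/6.
The closest fraction with denominator <= 7 is either p_1/q_1 or the intermediate fraction (k*p_1 + p_0)/(k*q_1 + q_0) with the largest k >= 1 whose denominator stays <= 7; these approach x as k grows, and every other convergent or intermediate fraction in range is farther away.
Largest k: floor((7 - q_0)/q_1) = floor((7 - 1)/6) = 1.
That gives (1*19 + 3)/(1*6 + 1) = 22/7.
Compare the errors: |x - 19/6| = |161*6 - 19*51|/(51*6) = 3/306, and |x - 22/7| = |161*7 - 22*51|/(51*7) = 5/357.
Cross-multiplying, 3*357 = 1071 < 1530 = 5*306, so 3/306 is smaller: the convergent 19/6 is closer to x than 22/7.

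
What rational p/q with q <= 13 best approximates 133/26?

46/9

Expand x = 133/26 as a continued fraction with the Euclidean algorithm:
  133 = 5*26 + 3, so a_0 = 5.
  26 = 8*3 + 2, so a_1 = 8.
  3 = 1*2 + 1, so a_2 = 1.
  2 = 2*1 + 0, so a_3 = 2.
so x = [5; 8, 1, 2].
Convergents (p_i = a_i*p_{i-1} + p_{i-2}, q_i = a_i*q_{i-1} + q_{i-2} with p_{-2}=0, p_{-1}=1, q_{-2}=1, q_{-1}=0), until the denominator exceeds 13:
  i=0: a_0=5, p_0 = 5*1 + 0 = 5, q_0 = 5*0 + 1 = 1.
  i=1: a_1=8, p_1 = 8*5 + 1 = 41, q_1 = 8*1 + 0 = 8.
  i=2: a_2=1, p_2 = 1*41 + 5 = 46, q_2 = 1*8 + 1 = 9.
  i=3: a_3=2, p_3 = 2*46 + 41 = 133, q_3 = 2*9 + 8 = 26.
q_3 = 26 > 13, so the last convergent with denominator <= 13 is p_2/q_2 = 46/9.
The closest fraction with denominator <= 13 is either p_2/q_2 or the intermediate fraction (k*p_2 + p_1)/(k*q_2 + q_1) with the largest k >= 1 whose denominator stays <= 13; these approach x as k grows, and every other convergent or intermediate fraction in range is farther away.
Largest k: floor((13 - q_1)/q_2) = floor((13 - 8)/9) = 0.
Since k = 0, no intermediate fraction beyond p_2/q_2 has denominator <= 13, so the convergent 46/9 is the closest (its error is |133*9 - 46*26|/(26*9) = 1/234).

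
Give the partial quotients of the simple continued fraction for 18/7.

Run the Euclidean algorithm on 18 and 7; the successive quotients are the partial quotients a_0, a_1, ... (each step inverts the fractional part left over by the previous one):
  18 = 2*7 + 4, so a_0 = 2.
  7 = 1*4 + 3, so a_1 = 1.
  4 = 1*3 + 1, so a_2 = 1.
  3 = 3*1 + 0, so a_3 = 3.
The remainder reaches 0 after 4 divisions, so the expansion has 4 partial quotients, read off in order.

[2; 1, 1, 3]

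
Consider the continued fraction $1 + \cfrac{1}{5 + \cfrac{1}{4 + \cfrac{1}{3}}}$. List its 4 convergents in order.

Using the convergent recurrence p_i = a_i*p_{i-1} + p_{i-2}, q_i = a_i*q_{i-1} + q_{i-2} with p_{-2}=0, p_{-1}=1, q_{-2}=1, q_{-1}=0:
  i=0: a_0=1, p_0 = 1*1 + 0 = 1, q_0 = 1*0 + 1 = 1.
  i=1: a_1=5, p_1 = 5*1 + 1 = 6, q_1 = 5*1 + 0 = 5.
  i=2: a_2=4, p_2 = 4*6 + 1 = 25, q_2 = 4*5 + 1 = 21.
  i=3: a_3=3, p_3 = 3*25 + 6 = 81, q_3 = 3*21 + 5 = 68.

1/1, 6/5, 25/21, 81/68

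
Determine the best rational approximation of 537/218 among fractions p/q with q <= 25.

Expand x = 537/218 as a continued fraction with the Euclidean algorithm:
  537 = 2*218 + 101, so a_0 = 2.
  218 = 2*101 + 16, so a_1 = 2.
  101 = 6*16 + 5, so a_2 = 6.
  16 = 3*5 + 1, so a_3 = 3.
  5 = 5*1 + 0, so a_4 = 5.
so x = [2; 2, 6, 3, 5].
Convergents (p_i = a_i*p_{i-1} + p_{i-2}, q_i = a_i*q_{i-1} + q_{i-2} with p_{-2}=0, p_{-1}=1, q_{-2}=1, q_{-1}=0), until the denominator exceeds 25:
  i=0: a_0=2, p_0 = 2*1 + 0 = 2, q_0 = 2*0 + 1 = 1.
  i=1: a_1=2, p_1 = 2*2 + 1 = 5, q_1 = 2*1 + 0 = 2.
  i=2: a_2=6, p_2 = 6*5 + 2 = 32, q_2 = 6*2 + 1 = 13.
  i=3: a_3=3, p_3 = 3*32 + 5 = 101, q_3 = 3*13 + 2 = 41.
q_3 = 41 > 25, so the last convergent with denominator <= 25 is p_2/q_2 = 32/13.
The closest fraction with denominator <= 25 is either p_2/q_2 or the intermediate fraction (k*p_2 + p_1)/(k*q_2 + q_1) with the largest k >= 1 whose denominator stays <= 25; these approach x as k grows, and every other convergent or intermediate fraction in range is farther away.
Largest k: floor((25 - q_1)/q_2) = floor((25 - 2)/13) = 1.
That gives (1*32 + 5)/(1*13 + 2) = 37/15.
Compare the errors: |x - 32/13| = |537*13 - 32*218|/(218*13) = 5/2834, and |x - 37/15| = |537*15 - 37*218|/(218*15) = 11/3270.
Cross-multiplying, 5*3270 = 16350 < 31174 = 11*2834, so 5/2834 is smaller: the convergent 32/13 is closer to x than 37/15.

32/13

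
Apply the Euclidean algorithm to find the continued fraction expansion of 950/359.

Run the Euclidean algorithm on 950 and 359; the successive quotients are the partial quotients a_0, a_1, ... (each step inverts the fractional part left over by the previous one):
  950 = 2*359 + 232, so a_0 = 2.
  359 = 1*232 + 127, so a_1 = 1.
  232 = 1*127 + 105, so a_2 = 1.
  127 = 1*105 + 22, so a_3 = 1.
  105 = 4*22 + 17, so a_4 = 4.
  22 = 1*17 + 5, so a_5 = 1.
  17 = 3*5 + 2, so a_6 = 3.
  5 = 2*2 + 1, so a_7 = 2.
  2 = 2*1 + 0, so a_8 = 2.
The remainder reaches 0 after 9 divisions, so the expansion has 9 partial quotients, read off in order.

[2; 1, 1, 1, 4, 1, 3, 2, 2]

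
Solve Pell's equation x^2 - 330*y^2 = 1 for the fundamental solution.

(x, y) = (109, 6)

First expand sqrt(330) as a continued fraction. With x_i = (sqrt(330) + m_i)/d_i and (m_0, d_0) = (0, 1): a_0 = floor(sqrt(330)) = 18, since 18^2 = 324 <= 330 < 361 = 19^2.
Iterate m_{i+1} = d_i*a_i - m_i, d_{i+1} = (330 - m_{i+1}^2)/d_i, a_{i+1} = floor((a_0 + m_{i+1})/d_{i+1}):
  m_1 = 1*18 - 0 = 18, d_1 = (330 - 18^2)/1 = 6/1 = 6, a_1 = floor((18 + 18)/6) = 6.
  m_2 = 6*6 - 18 = 18, d_2 = (330 - 18^2)/6 = 6/6 = 1, a_2 = floor((18 + 18)/1) = 36.
  m_3 = 1*36 - 18 = 18, d_3 = (330 - 18^2)/1 = 6/1 = 6: (m_3, d_3) = (m_1, d_1) = (18, 6), so from here the quotients repeat a_1, a_2; the period length is 2.
So sqrt(330) = [18; (6, 36)] with period length k = 2.
k is even, so the fundamental solution of x^2 - 330y^2 = 1 is (p_{k-1}, q_{k-1}) = (p_1, q_1); compute convergents through index 1.
Convergents (p_i = a_i*p_{i-1} + p_{i-2}, q_i = a_i*q_{i-1} + q_{i-2} with p_{-2}=0, p_{-1}=1, q_{-2}=1, q_{-1}=0):
  i=0: a_0=18, p_0 = 18*1 + 0 = 18, q_0 = 18*0 + 1 = 1.
  i=1: a_1=6, p_1 = 6*18 + 1 = 109, q_1 = 6*1 + 0 = 6.
Check: 109^2 - 330*6^2 = 11881 - 11880 = 1, so (x, y) = (109, 6) solves the equation, and by the theorem it is the least positive solution.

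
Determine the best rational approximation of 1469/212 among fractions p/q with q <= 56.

Expand x = 1469/212 as a continued fraction with the Euclidean algorithm:
  1469 = 6*212 + 197, so a_0 = 6.
  212 = 1*197 + 15, so a_1 = 1.
  197 = 13*15 + 2, so a_2 = 13.
  15 = 7*2 + 1, so a_3 = 7.
  2 = 2*1 + 0, so a_4 = 2.
so x = [6; 1, 13, 7, 2].
Convergents (p_i = a_i*p_{i-1} + p_{i-2}, q_i = a_i*q_{i-1} + q_{i-2} with p_{-2}=0, p_{-1}=1, q_{-2}=1, q_{-1}=0), until the denominator exceeds 56:
  i=0: a_0=6, p_0 = 6*1 + 0 = 6, q_0 = 6*0 + 1 = 1.
  i=1: a_1=1, p_1 = 1*6 + 1 = 7, q_1 = 1*1 + 0 = 1.
  i=2: a_2=13, p_2 = 13*7 + 6 = 97, q_2 = 13*1 + 1 = 14.
  i=3: a_3=7, p_3 = 7*97 + 7 = 686, q_3 = 7*14 + 1 = 99.
q_3 = 99 > 56, so the last convergent with denominator <= 56 is p_2/q_2 = 97/14.
The closest fraction with denominator <= 56 is either p_2/q_2 or the intermediate fraction (k*p_2 + p_1)/(k*q_2 + q_1) with the largest k >= 1 whose denominator stays <= 56; these approach x as k grows, and every other convergent or intermediate fraction in range is farther away.
Largest k: floor((56 - q_1)/q_2) = floor((56 - 1)/14) = 3.
That gives (3*97 + 7)/(3*14 + 1) = 298/43.
Compare the errors: |x - 97/14| = |1469*14 - 97*212|/(212*14) = 2/2968, and |x - 298/43| = |1469*43 - 298*212|/(212*43) = 9/9116.
Cross-multiplying, 2*9116 = 18232 < 26712 = 9*2968, so 2/2968 is smaller: the convergent 97/14 is closer to x than 298/43.

97/14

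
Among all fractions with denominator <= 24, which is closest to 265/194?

15/11

Expand x = 265/194 as a continued fraction with the Euclidean algorithm:
  265 = 1*194 + 71, so a_0 = 1.
  194 = 2*71 + 52, so a_1 = 2.
  71 = 1*52 + 19, so a_2 = 1.
  52 = 2*19 + 14, so a_3 = 2.
  19 = 1*14 + 5, so a_4 = 1.
  14 = 2*5 + 4, so a_5 = 2.
  5 = 1*4 + 1, so a_6 = 1.
  4 = 4*1 + 0, so a_7 = 4.
so x = [1; 2, 1, 2, 1, 2, 1, 4].
Convergents (p_i = a_i*p_{i-1} + p_{i-2}, q_i = a_i*q_{i-1} + q_{i-2} with p_{-2}=0, p_{-1}=1, q_{-2}=1, q_{-1}=0), until the denominator exceeds 24:
  i=0: a_0=1, p_0 = 1*1 + 0 = 1, q_0 = 1*0 + 1 = 1.
  i=1: a_1=2, p_1 = 2*1 + 1 = 3, q_1 = 2*1 + 0 = 2.
  i=2: a_2=1, p_2 = 1*3 + 1 = 4, q_2 = 1*2 + 1 = 3.
  i=3: a_3=2, p_3 = 2*4 + 3 = 11, q_3 = 2*3 + 2 = 8.
  i=4: a_4=1, p_4 = 1*11 + 4 = 15, q_4 = 1*8 + 3 = 11.
  i=5: a_5=2, p_5 = 2*15 + 11 = 41, q_5 = 2*11 + 8 = 30.
q_5 = 30 > 24, so the last convergent with denominator <= 24 is p_4/q_4 = 15/11.
The closest fraction with denominator <= 24 is either p_4/q_4 or the intermediate fraction (k*p_4 + p_3)/(k*q_4 + q_3) with the largest k >= 1 whose denominator stays <= 24; these approach x as k grows, and every other convergent or intermediate fraction in range is farther away.
Largest k: floor((24 - q_3)/q_4) = floor((24 - 8)/11) = 1.
That gives (1*15 + 11)/(1*11 + 8) = 26/19.
Compare the errors: |x - 15/11| = |265*11 - 15*194|/(194*11) = 5/2134, and |x - 26/19| = |265*19 - 26*194|/(194*19) = 9/3686.
Cross-multiplying, 5*3686 = 18430 < 19206 = 9*2134, so 5/2134 is smaller: the convergent 15/11 is closer to x than 26/19.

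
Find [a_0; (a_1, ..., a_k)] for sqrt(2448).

Write x_i = (sqrt(2448) + m_i)/d_i with (m_0, d_0) = (0, 1). a_0 = floor(sqrt(2448)) = 49, since 49^2 = 2401 <= 2448 < 2500 = 50^2.
Iterate m_{i+1} = d_i*a_i - m_i, d_{i+1} = (2448 - m_{i+1}^2)/d_i, a_{i+1} = floor((a_0 + m_{i+1})/d_{i+1}):
  m_1 = 1*49 - 0 = 49, d_1 = (2448 - 49^2)/1 = 47/1 = 47, a_1 = floor((49 + 49)/47) = 2.
  m_2 = 47*2 - 49 = 45, d_2 = (2448 - 45^2)/47 = 423/47 = 9, a_2 = floor((49 + 45)/9) = 10.
  m_3 = 9*10 - 45 = 45, d_3 = (2448 - 45^2)/9 = 423/9 = 47, a_3 = floor((49 + 45)/47) = 2.
  m_4 = 47*2 - 45 = 49, d_4 = (2448 - 49^2)/47 = 47/47 = 1, a_4 = floor((49 + 49)/1) = 98.
  m_5 = 1*98 - 49 = 49, d_5 = (2448 - 49^2)/1 = 47/1 = 47: (m_5, d_5) = (m_1, d_1) = (49, 47), so from here the quotients repeat a_1, ..., a_4; the period length is 4.
Hence the expansion of sqrt(2448) is a_0 = 49 followed by the repeating block 2, 10, 2, 98 (period 4).

[49; (2, 10, 2, 98)]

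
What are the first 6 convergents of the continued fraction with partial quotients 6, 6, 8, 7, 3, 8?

6/1, 37/6, 302/49, 2151/349, 6755/1096, 56191/9117

Using the convergent recurrence p_i = a_i*p_{i-1} + p_{i-2}, q_i = a_i*q_{i-1} + q_{i-2} with p_{-2}=0, p_{-1}=1, q_{-2}=1, q_{-1}=0:
  i=0: a_0=6, p_0 = 6*1 + 0 = 6, q_0 = 6*0 + 1 = 1.
  i=1: a_1=6, p_1 = 6*6 + 1 = 37, q_1 = 6*1 + 0 = 6.
  i=2: a_2=8, p_2 = 8*37 + 6 = 302, q_2 = 8*6 + 1 = 49.
  i=3: a_3=7, p_3 = 7*302 + 37 = 2151, q_3 = 7*49 + 6 = 349.
  i=4: a_4=3, p_4 = 3*2151 + 302 = 6755, q_4 = 3*349 + 49 = 1096.
  i=5: a_5=8, p_5 = 8*6755 + 2151 = 56191, q_5 = 8*1096 + 349 = 9117.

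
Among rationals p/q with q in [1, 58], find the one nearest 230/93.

136/55

Expand x = 230/93 as a continued fraction with the Euclidean algorithm:
  230 = 2*93 + 44, so a_0 = 2.
  93 = 2*44 + 5, so a_1 = 2.
  44 = 8*5 + 4, so a_2 = 8.
  5 = 1*4 + 1, so a_3 = 1.
  4 = 4*1 + 0, so a_4 = 4.
so x = [2; 2, 8, 1, 4].
Convergents (p_i = a_i*p_{i-1} + p_{i-2}, q_i = a_i*q_{i-1} + q_{i-2} with p_{-2}=0, p_{-1}=1, q_{-2}=1, q_{-1}=0), until the denominator exceeds 58:
  i=0: a_0=2, p_0 = 2*1 + 0 = 2, q_0 = 2*0 + 1 = 1.
  i=1: a_1=2, p_1 = 2*2 + 1 = 5, q_1 = 2*1 + 0 = 2.
  i=2: a_2=8, p_2 = 8*5 + 2 = 42, q_2 = 8*2 + 1 = 17.
  i=3: a_3=1, p_3 = 1*42 + 5 = 47, q_3 = 1*17 + 2 = 19.
  i=4: a_4=4, p_4 = 4*47 + 42 = 230, q_4 = 4*19 + 17 = 93.
q_4 = 93 > 58, so the last convergent with denominator <= 58 is p_3/q_3 = 47/19.
The closest fraction with denominator <= 58 is either p_3/q_3 or the intermediate fraction (k*p_3 + p_2)/(k*q_3 + q_2) with the largest k >= 1 whose denominator stays <= 58; these approach x as k grows, and every other convergent or intermediate fraction in range is farther away.
Largest k: floor((58 - q_2)/q_3) = floor((58 - 17)/19) = 2.
That gives (2*47 + 42)/(2*19 + 17) = 136/55.
Compare the errors: |x - 47/19| = |230*19 - 47*93|/(93*19) = 1/1767, and |x - 136/55| = |230*55 - 136*93|/(93*55) = 2/5115.
Cross-multiplying, 2*1767 = 3534 < 5115 = 1*5115, so 2/5115 is smaller: the intermediate fraction 136/55 is closer to x than 47/19.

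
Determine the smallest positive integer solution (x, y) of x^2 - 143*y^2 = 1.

(x, y) = (12, 1)

First expand sqrt(143) as a continued fraction. With x_i = (sqrt(143) + m_i)/d_i and (m_0, d_0) = (0, 1): a_0 = floor(sqrt(143)) = 11, since 11^2 = 121 <= 143 < 144 = 12^2.
Iterate m_{i+1} = d_i*a_i - m_i, d_{i+1} = (143 - m_{i+1}^2)/d_i, a_{i+1} = floor((a_0 + m_{i+1})/d_{i+1}):
  m_1 = 1*11 - 0 = 11, d_1 = (143 - 11^2)/1 = 22/1 = 22, a_1 = floor((11 + 11)/22) = 1.
  m_2 = 22*1 - 11 = 11, d_2 = (143 - 11^2)/22 = 22/22 = 1, a_2 = floor((11 + 11)/1) = 22.
  m_3 = 1*22 - 11 = 11, d_3 = (143 - 11^2)/1 = 22/1 = 22: (m_3, d_3) = (m_1, d_1) = (11, 22), so from here the quotients repeat a_1, a_2; the period length is 2.
So sqrt(143) = [11; (1, 22)] with period length k = 2.
k is even, so the fundamental solution of x^2 - 143y^2 = 1 is (p_{k-1}, q_{k-1}) = (p_1, q_1); compute convergents through index 1.
Convergents (p_i = a_i*p_{i-1} + p_{i-2}, q_i = a_i*q_{i-1} + q_{i-2} with p_{-2}=0, p_{-1}=1, q_{-2}=1, q_{-1}=0):
  i=0: a_0=11, p_0 = 11*1 + 0 = 11, q_0 = 11*0 + 1 = 1.
  i=1: a_1=1, p_1 = 1*11 + 1 = 12, q_1 = 1*1 + 0 = 1.
Check: 12^2 - 143*1^2 = 144 - 143 = 1, so (x, y) = (12, 1) solves the equation, and by the theorem it is the least positive solution.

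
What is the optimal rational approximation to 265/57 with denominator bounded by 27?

93/20

Expand x = 265/57 as a continued fraction with the Euclidean algorithm:
  265 = 4*57 + 37, so a_0 = 4.
  57 = 1*37 + 20, so a_1 = 1.
  37 = 1*20 + 17, so a_2 = 1.
  20 = 1*17 + 3, so a_3 = 1.
  17 = 5*3 + 2, so a_4 = 5.
  3 = 1*2 + 1, so a_5 = 1.
  2 = 2*1 + 0, so a_6 = 2.
so x = [4; 1, 1, 1, 5, 1, 2].
Convergents (p_i = a_i*p_{i-1} + p_{i-2}, q_i = a_i*q_{i-1} + q_{i-2} with p_{-2}=0, p_{-1}=1, q_{-2}=1, q_{-1}=0), until the denominator exceeds 27:
  i=0: a_0=4, p_0 = 4*1 + 0 = 4, q_0 = 4*0 + 1 = 1.
  i=1: a_1=1, p_1 = 1*4 + 1 = 5, q_1 = 1*1 + 0 = 1.
  i=2: a_2=1, p_2 = 1*5 + 4 = 9, q_2 = 1*1 + 1 = 2.
  i=3: a_3=1, p_3 = 1*9 + 5 = 14, q_3 = 1*2 + 1 = 3.
  i=4: a_4=5, p_4 = 5*14 + 9 = 79, q_4 = 5*3 + 2 = 17.
  i=5: a_5=1, p_5 = 1*79 + 14 = 93, q_5 = 1*17 + 3 = 20.
  i=6: a_6=2, p_6 = 2*93 + 79 = 265, q_6 = 2*20 + 17 = 57.
q_6 = 57 > 27, so the last convergent with denominator <= 27 is p_5/q_5 = 93/20.
The closest fraction with denominator <= 27 is either p_5/q_5 or the intermediate fraction (k*p_5 + p_4)/(k*q_5 + q_4) with the largest k >= 1 whose denominator stays <= 27; these approach x as k grows, and every other convergent or intermediate fraction in range is farther away.
Largest k: floor((27 - q_4)/q_5) = floor((27 - 17)/20) = 0.
Since k = 0, no intermediate fraction beyond p_5/q_5 has denominator <= 27, so the convergent 93/20 is the closest (its error is |265*20 - 93*57|/(57*20) = 1/1140).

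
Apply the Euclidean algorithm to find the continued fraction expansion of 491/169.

[2; 1, 9, 1, 1, 3, 2]

Run the Euclidean algorithm on 491 and 169; the successive quotients are the partial quotients a_0, a_1, ... (each step inverts the fractional part left over by the previous one):
  491 = 2*169 + 153, so a_0 = 2.
  169 = 1*153 + 16, so a_1 = 1.
  153 = 9*16 + 9, so a_2 = 9.
  16 = 1*9 + 7, so a_3 = 1.
  9 = 1*7 + 2, so a_4 = 1.
  7 = 3*2 + 1, so a_5 = 3.
  2 = 2*1 + 0, so a_6 = 2.
The remainder reaches 0 after 7 divisions, so the expansion has 7 partial quotients, read off in order.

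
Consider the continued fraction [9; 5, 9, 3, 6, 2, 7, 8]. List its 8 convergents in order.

9/1, 46/5, 423/46, 1315/143, 8313/904, 17941/1951, 133900/14561, 1089141/118439

Using the convergent recurrence p_i = a_i*p_{i-1} + p_{i-2}, q_i = a_i*q_{i-1} + q_{i-2} with p_{-2}=0, p_{-1}=1, q_{-2}=1, q_{-1}=0:
  i=0: a_0=9, p_0 = 9*1 + 0 = 9, q_0 = 9*0 + 1 = 1.
  i=1: a_1=5, p_1 = 5*9 + 1 = 46, q_1 = 5*1 + 0 = 5.
  i=2: a_2=9, p_2 = 9*46 + 9 = 423, q_2 = 9*5 + 1 = 46.
  i=3: a_3=3, p_3 = 3*423 + 46 = 1315, q_3 = 3*46 + 5 = 143.
  i=4: a_4=6, p_4 = 6*1315 + 423 = 8313, q_4 = 6*143 + 46 = 904.
  i=5: a_5=2, p_5 = 2*8313 + 1315 = 17941, q_5 = 2*904 + 143 = 1951.
  i=6: a_6=7, p_6 = 7*17941 + 8313 = 133900, q_6 = 7*1951 + 904 = 14561.
  i=7: a_7=8, p_7 = 8*133900 + 17941 = 1089141, q_7 = 8*14561 + 1951 = 118439.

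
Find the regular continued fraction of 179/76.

Run the Euclidean algorithm on 179 and 76; the successive quotients are the partial quotients a_0, a_1, ... (each step inverts the fractional part left over by the previous one):
  179 = 2*76 + 27, so a_0 = 2.
  76 = 2*27 + 22, so a_1 = 2.
  27 = 1*22 + 5, so a_2 = 1.
  22 = 4*5 + 2, so a_3 = 4.
  5 = 2*2 + 1, so a_4 = 2.
  2 = 2*1 + 0, so a_5 = 2.
The remainder reaches 0 after 6 divisions, so the expansion has 6 partial quotients, read off in order.

[2; 2, 1, 4, 2, 2]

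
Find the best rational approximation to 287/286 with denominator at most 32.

1/1

Expand x = 287/286 as a continued fraction with the Euclidean algorithm:
  287 = 1*286 + 1, so a_0 = 1.
  286 = 286*1 + 0, so a_1 = 286.
so x = [1; 286].
Convergents (p_i = a_i*p_{i-1} + p_{i-2}, q_i = a_i*q_{i-1} + q_{i-2} with p_{-2}=0, p_{-1}=1, q_{-2}=1, q_{-1}=0), until the denominator exceeds 32:
  i=0: a_0=1, p_0 = 1*1 + 0 = 1, q_0 = 1*0 + 1 = 1.
  i=1: a_1=286, p_1 = 286*1 + 1 = 287, q_1 = 286*1 + 0 = 286.
q_1 = 286 > 32, so the last convergent with denominator <= 32 is p_0/q_0 = 1/1.
The closest fraction with denominator <= 32 is either p_0/q_0 or the intermediate fraction (k*p_0 + p_{-1})/(k*q_0 + q_{-1}) with the largest k >= 1 whose denominator stays <= 32; these approach x as k grows, and every other convergent or intermediate fraction in range is farther away.
Largest k: floor((32 - q_{-1})/q_0) = floor((32 - 0)/1) = 32 (using the seeds p_{-1} = 1, q_{-1} = 0).
That gives (32*1 + 1)/(32*1 + 0) = 33/32.
Compare the errors: |x - 1/1| = |287*1 - 1*286|/(286*1) = 1/286, and |x - 33/32| = |287*32 - 33*286|/(286*32) = 254/9152.
Cross-multiplying, 1*9152 = 9152 < 72644 = 254*286, so 1/286 is smaller: the convergent 1/1 is closer to x than 33/32.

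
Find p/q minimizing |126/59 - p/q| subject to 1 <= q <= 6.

Expand x = 126/59 as a continued fraction with the Euclidean algorithm:
  126 = 2*59 + 8, so a_0 = 2.
  59 = 7*8 + 3, so a_1 = 7.
  8 = 2*3 + 2, so a_2 = 2.
  3 = 1*2 + 1, so a_3 = 1.
  2 = 2*1 + 0, so a_4 = 2.
so x = [2; 7, 2, 1, 2].
Convergents (p_i = a_i*p_{i-1} + p_{i-2}, q_i = a_i*q_{i-1} + q_{i-2} with p_{-2}=0, p_{-1}=1, q_{-2}=1, q_{-1}=0), until the denominator exceeds 6:
  i=0: a_0=2, p_0 = 2*1 + 0 = 2, q_0 = 2*0 + 1 = 1.
  i=1: a_1=7, p_1 = 7*2 + 1 = 15, q_1 = 7*1 + 0 = 7.
q_1 = 7 > 6, so the last convergent with denominator <= 6 is p_0/q_0 = 2/1.
The closest fraction with denominator <= 6 is either p_0/q_0 or the intermediate fraction (k*p_0 + p_{-1})/(k*q_0 + q_{-1}) with the largest k >= 1 whose denominator stays <= 6; these approach x as k grows, and every other convergent or intermediate fraction in range is farther away.
Largest k: floor((6 - q_{-1})/q_0) = floor((6 - 0)/1) = 6 (using the seeds p_{-1} = 1, q_{-1} = 0).
That gives (6*2 + 1)/(6*1 + 0) = 13/6.
Compare the errors: |x - 2/1| = |126*1 - 2*59|/(59*1) = 8/59, and |x - 13/6| = |126*6 - 13*59|/(59*6) = 11/354.
Cross-multiplying, 11*59 = 649 < 2832 = 8*354, so 11/354 is smaller: the intermediate fraction 13/6 is closer to x than 2/1.

13/6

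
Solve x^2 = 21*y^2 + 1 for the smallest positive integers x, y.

(x, y) = (55, 12)

First expand sqrt(21) as a continued fraction. With x_i = (sqrt(21) + m_i)/d_i and (m_0, d_0) = (0, 1): a_0 = floor(sqrt(21)) = 4, since 4^2 = 16 <= 21 < 25 = 5^2.
Iterate m_{i+1} = d_i*a_i - m_i, d_{i+1} = (21 - m_{i+1}^2)/d_i, a_{i+1} = floor((a_0 + m_{i+1})/d_{i+1}):
  m_1 = 1*4 - 0 = 4, d_1 = (21 - 4^2)/1 = 5/1 = 5, a_1 = floor((4 + 4)/5) = 1.
  m_2 = 5*1 - 4 = 1, d_2 = (21 - 1^2)/5 = 20/5 = 4, a_2 = floor((4 + 1)/4) = 1.
  m_3 = 4*1 - 1 = 3, d_3 = (21 - 3^2)/4 = 12/4 = 3, a_3 = floor((4 + 3)/3) = 2.
  m_4 = 3*2 - 3 = 3, d_4 = (21 - 3^2)/3 = 12/3 = 4, a_4 = floor((4 + 3)/4) = 1.
  m_5 = 4*1 - 3 = 1, d_5 = (21 - 1^2)/4 = 20/4 = 5, a_5 = floor((4 + 1)/5) = 1.
  m_6 = 5*1 - 1 = 4, d_6 = (21 - 4^2)/5 = 5/5 = 1, a_6 = floor((4 + 4)/1) = 8.
  m_7 = 1*8 - 4 = 4, d_7 = (21 - 4^2)/1 = 5/1 = 5: (m_7, d_7) = (m_1, d_1) = (4, 5), so from here the quotients repeat a_1, ..., a_6; the period length is 6.
So sqrt(21) = [4; (1, 1, 2, 1, 1, 8)] with period length k = 6.
k is even, so the fundamental solution of x^2 - 21y^2 = 1 is (p_{k-1}, q_{k-1}) = (p_5, q_5); compute convergents through index 5.
Convergents (p_i = a_i*p_{i-1} + p_{i-2}, q_i = a_i*q_{i-1} + q_{i-2} with p_{-2}=0, p_{-1}=1, q_{-2}=1, q_{-1}=0):
  i=0: a_0=4, p_0 = 4*1 + 0 = 4, q_0 = 4*0 + 1 = 1.
  i=1: a_1=1, p_1 = 1*4 + 1 = 5, q_1 = 1*1 + 0 = 1.
  i=2: a_2=1, p_2 = 1*5 + 4 = 9, q_2 = 1*1 + 1 = 2.
  i=3: a_3=2, p_3 = 2*9 + 5 = 23, q_3 = 2*2 + 1 = 5.
  i=4: a_4=1, p_4 = 1*23 + 9 = 32, q_4 = 1*5 + 2 = 7.
  i=5: a_5=1, p_5 = 1*32 + 23 = 55, q_5 = 1*7 + 5 = 12.
Check: 55^2 - 21*12^2 = 3025 - 3024 = 1, so (x, y) = (55, 12) solves the equation, and by the theorem it is the least positive solution.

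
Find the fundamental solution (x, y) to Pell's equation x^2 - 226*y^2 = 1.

First expand sqrt(226) as a continued fraction. With x_i = (sqrt(226) + m_i)/d_i and (m_0, d_0) = (0, 1): a_0 = floor(sqrt(226)) = 15, since 15^2 = 225 <= 226 < 256 = 16^2.
Iterate m_{i+1} = d_i*a_i - m_i, d_{i+1} = (226 - m_{i+1}^2)/d_i, a_{i+1} = floor((a_0 + m_{i+1})/d_{i+1}):
  m_1 = 1*15 - 0 = 15, d_1 = (226 - 15^2)/1 = 1/1 = 1, a_1 = floor((15 + 15)/1) = 30.
  m_2 = 1*30 - 15 = 15, d_2 = (226 - 15^2)/1 = 1/1 = 1: (m_2, d_2) = (m_1, d_1) = (15, 1), so from here the quotient a_1 repeats; the period length is 1.
So sqrt(226) = [15; (30)] with period length k = 1.
k is odd, so (p_{k-1}, q_{k-1}) only solves x^2 - 226y^2 = -1 and the fundamental solution of x^2 - 226y^2 = 1 is (p_{2k-1}, q_{2k-1}) = (p_1, q_1); compute convergents through index 1, running through the period twice.
Convergents (p_i = a_i*p_{i-1} + p_{i-2}, q_i = a_i*q_{i-1} + q_{i-2} with p_{-2}=0, p_{-1}=1, q_{-2}=1, q_{-1}=0):
  i=0: a_0=15, p_0 = 15*1 + 0 = 15, q_0 = 15*0 + 1 = 1.
  i=1: a_1=30, p_1 = 30*15 + 1 = 451, q_1 = 30*1 + 0 = 30.
Indeed p_0^2 - 226*q_0^2 = 225 - 226 = -1, not +1.
Check: 451^2 - 226*30^2 = 203401 - 203400 = 1, so (x, y) = (451, 30) solves the equation, and by the theorem it is the least positive solution.

(x, y) = (451, 30)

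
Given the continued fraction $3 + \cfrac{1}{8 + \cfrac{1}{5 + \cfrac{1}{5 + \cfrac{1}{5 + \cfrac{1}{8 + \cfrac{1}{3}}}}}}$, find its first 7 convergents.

3/1, 25/8, 128/41, 665/213, 3453/1106, 28289/9061, 88320/28289

Using the convergent recurrence p_i = a_i*p_{i-1} + p_{i-2}, q_i = a_i*q_{i-1} + q_{i-2} with p_{-2}=0, p_{-1}=1, q_{-2}=1, q_{-1}=0:
  i=0: a_0=3, p_0 = 3*1 + 0 = 3, q_0 = 3*0 + 1 = 1.
  i=1: a_1=8, p_1 = 8*3 + 1 = 25, q_1 = 8*1 + 0 = 8.
  i=2: a_2=5, p_2 = 5*25 + 3 = 128, q_2 = 5*8 + 1 = 41.
  i=3: a_3=5, p_3 = 5*128 + 25 = 665, q_3 = 5*41 + 8 = 213.
  i=4: a_4=5, p_4 = 5*665 + 128 = 3453, q_4 = 5*213 + 41 = 1106.
  i=5: a_5=8, p_5 = 8*3453 + 665 = 28289, q_5 = 8*1106 + 213 = 9061.
  i=6: a_6=3, p_6 = 3*28289 + 3453 = 88320, q_6 = 3*9061 + 1106 = 28289.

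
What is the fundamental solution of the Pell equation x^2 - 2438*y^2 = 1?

(x, y) = (1259387, 25506)

First expand sqrt(2438) as a continued fraction. With x_i = (sqrt(2438) + m_i)/d_i and (m_0, d_0) = (0, 1): a_0 = floor(sqrt(2438)) = 49, since 49^2 = 2401 <= 2438 < 2500 = 50^2.
Iterate m_{i+1} = d_i*a_i - m_i, d_{i+1} = (2438 - m_{i+1}^2)/d_i, a_{i+1} = floor((a_0 + m_{i+1})/d_{i+1}):
  m_1 = 1*49 - 0 = 49, d_1 = (2438 - 49^2)/1 = 37/1 = 37, a_1 = floor((49 + 49)/37) = 2.
  m_2 = 37*2 - 49 = 25, d_2 = (2438 - 25^2)/37 = 1813/37 = 49, a_2 = floor((49 + 25)/49) = 1.
  m_3 = 49*1 - 25 = 24, d_3 = (2438 - 24^2)/49 = 1862/49 = 38, a_3 = floor((49 + 24)/38) = 1.
  m_4 = 38*1 - 24 = 14, d_4 = (2438 - 14^2)/38 = 2242/38 = 59, a_4 = floor((49 + 14)/59) = 1.
  m_5 = 59*1 - 14 = 45, d_5 = (2438 - 45^2)/59 = 413/59 = 7, a_5 = floor((49 + 45)/7) = 13.
  m_6 = 7*13 - 45 = 46, d_6 = (2438 - 46^2)/7 = 322/7 = 46, a_6 = floor((49 + 46)/46) = 2.
  m_7 = 46*2 - 46 = 46, d_7 = (2438 - 46^2)/46 = 322/46 = 7, a_7 = floor((49 + 46)/7) = 13.
  m_8 = 7*13 - 46 = 45, d_8 = (2438 - 45^2)/7 = 413/7 = 59, a_8 = floor((49 + 45)/59) = 1.
  m_9 = 59*1 - 45 = 14, d_9 = (2438 - 14^2)/59 = 2242/59 = 38, a_9 = floor((49 + 14)/38) = 1.
  m_10 = 38*1 - 14 = 24, d_10 = (2438 - 24^2)/38 = 1862/38 = 49, a_10 = floor((49 + 24)/49) = 1.
  m_11 = 49*1 - 24 = 25, d_11 = (2438 - 25^2)/49 = 1813/49 = 37, a_11 = floor((49 + 25)/37) = 2.
  m_12 = 37*2 - 25 = 49, d_12 = (2438 - 49^2)/37 = 37/37 = 1, a_12 = floor((49 + 49)/1) = 98.
  m_13 = 1*98 - 49 = 49, d_13 = (2438 - 49^2)/1 = 37/1 = 37: (m_13, d_13) = (m_1, d_1) = (49, 37), so from here the quotients repeat a_1, ..., a_12; the period length is 12.
So sqrt(2438) = [49; (2, 1, 1, 1, 13, 2, 13, 1, 1, 1, 2, 98)] with period length k = 12.
k is even, so the fundamental solution of x^2 - 2438y^2 = 1 is (p_{k-1}, q_{k-1}) = (p_11, q_11); compute convergents through index 11.
Convergents (p_i = a_i*p_{i-1} + p_{i-2}, q_i = a_i*q_{i-1} + q_{i-2} with p_{-2}=0, p_{-1}=1, q_{-2}=1, q_{-1}=0):
  i=0: a_0=49, p_0 = 49*1 + 0 = 49, q_0 = 49*0 + 1 = 1.
  i=1: a_1=2, p_1 = 2*49 + 1 = 99, q_1 = 2*1 + 0 = 2.
  i=2: a_2=1, p_2 = 1*99 + 49 = 148, q_2 = 1*2 + 1 = 3.
  i=3: a_3=1, p_3 = 1*148 + 99 = 247, q_3 = 1*3 + 2 = 5.
  i=4: a_4=1, p_4 = 1*247 + 148 = 395, q_4 = 1*5 + 3 = 8.
  i=5: a_5=13, p_5 = 13*395 + 247 = 5382, q_5 = 13*8 + 5 = 109.
  i=6: a_6=2, p_6 = 2*5382 + 395 = 11159, q_6 = 2*109 + 8 = 226.
  i=7: a_7=13, p_7 = 13*11159 + 5382 = 150449, q_7 = 13*226 + 109 = 3047.
  i=8: a_8=1, p_8 = 1*150449 + 11159 = 161608, q_8 = 1*3047 + 226 = 3273.
  i=9: a_9=1, p_9 = 1*161608 + 150449 = 312057, q_9 = 1*3273 + 3047 = 6320.
  i=10: a_10=1, p_10 = 1*312057 + 161608 = 473665, q_10 = 1*6320 + 3273 = 9593.
  i=11: a_11=2, p_11 = 2*473665 + 312057 = 1259387, q_11 = 2*9593 + 6320 = 25506.
Check: 1259387^2 - 2438*25506^2 = 1586055615769 - 1586055615768 = 1, so (x, y) = (1259387, 25506) solves the equation, and by the theorem it is the least positive solution.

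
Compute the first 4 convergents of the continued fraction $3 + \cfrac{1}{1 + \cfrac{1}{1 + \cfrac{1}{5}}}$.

Using the convergent recurrence p_i = a_i*p_{i-1} + p_{i-2}, q_i = a_i*q_{i-1} + q_{i-2} with p_{-2}=0, p_{-1}=1, q_{-2}=1, q_{-1}=0:
  i=0: a_0=3, p_0 = 3*1 + 0 = 3, q_0 = 3*0 + 1 = 1.
  i=1: a_1=1, p_1 = 1*3 + 1 = 4, q_1 = 1*1 + 0 = 1.
  i=2: a_2=1, p_2 = 1*4 + 3 = 7, q_2 = 1*1 + 1 = 2.
  i=3: a_3=5, p_3 = 5*7 + 4 = 39, q_3 = 5*2 + 1 = 11.

3/1, 4/1, 7/2, 39/11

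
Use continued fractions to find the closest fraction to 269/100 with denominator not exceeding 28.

35/13

Expand x = 269/100 as a continued fraction with the Euclidean algorithm:
  269 = 2*100 + 69, so a_0 = 2.
  100 = 1*69 + 31, so a_1 = 1.
  69 = 2*31 + 7, so a_2 = 2.
  31 = 4*7 + 3, so a_3 = 4.
  7 = 2*3 + 1, so a_4 = 2.
  3 = 3*1 + 0, so a_5 = 3.
so x = [2; 1, 2, 4, 2, 3].
Convergents (p_i = a_i*p_{i-1} + p_{i-2}, q_i = a_i*q_{i-1} + q_{i-2} with p_{-2}=0, p_{-1}=1, q_{-2}=1, q_{-1}=0), until the denominator exceeds 28:
  i=0: a_0=2, p_0 = 2*1 + 0 = 2, q_0 = 2*0 + 1 = 1.
  i=1: a_1=1, p_1 = 1*2 + 1 = 3, q_1 = 1*1 + 0 = 1.
  i=2: a_2=2, p_2 = 2*3 + 2 = 8, q_2 = 2*1 + 1 = 3.
  i=3: a_3=4, p_3 = 4*8 + 3 = 35, q_3 = 4*3 + 1 = 13.
  i=4: a_4=2, p_4 = 2*35 + 8 = 78, q_4 = 2*13 + 3 = 29.
q_4 = 29 > 28, so the last convergent with denominator <= 28 is p_3/q_3 = 35/13.
The closest fraction with denominator <= 28 is either p_3/q_3 or the intermediate fraction (k*p_3 + p_2)/(k*q_3 + q_2) with the largest k >= 1 whose denominator stays <= 28; these approach x as k grows, and every other convergent or intermediate fraction in range is farther away.
Largest k: floor((28 - q_2)/q_3) = floor((28 - 3)/13) = 1.
That gives (1*35 + 8)/(1*13 + 3) = 43/16.
Compare the errors: |x - 35/13| = |269*13 - 35*100|/(100*13) = 3/1300, and |x - 43/16| = |269*16 - 43*100|/(100*16) = 4/1600.
Cross-multiplying, 3*1600 = 4800 < 5200 = 4*1300, so 3/1300 is smaller: the convergent 35/13 is closer to x than 43/16.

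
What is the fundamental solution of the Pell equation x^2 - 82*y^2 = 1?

(x, y) = (163, 18)

First expand sqrt(82) as a continued fraction. With x_i = (sqrt(82) + m_i)/d_i and (m_0, d_0) = (0, 1): a_0 = floor(sqrt(82)) = 9, since 9^2 = 81 <= 82 < 100 = 10^2.
Iterate m_{i+1} = d_i*a_i - m_i, d_{i+1} = (82 - m_{i+1}^2)/d_i, a_{i+1} = floor((a_0 + m_{i+1})/d_{i+1}):
  m_1 = 1*9 - 0 = 9, d_1 = (82 - 9^2)/1 = 1/1 = 1, a_1 = floor((9 + 9)/1) = 18.
  m_2 = 1*18 - 9 = 9, d_2 = (82 - 9^2)/1 = 1/1 = 1: (m_2, d_2) = (m_1, d_1) = (9, 1), so from here the quotient a_1 repeats; the period length is 1.
So sqrt(82) = [9; (18)] with period length k = 1.
k is odd, so (p_{k-1}, q_{k-1}) only solves x^2 - 82y^2 = -1 and the fundamental solution of x^2 - 82y^2 = 1 is (p_{2k-1}, q_{2k-1}) = (p_1, q_1); compute convergents through index 1, running through the period twice.
Convergents (p_i = a_i*p_{i-1} + p_{i-2}, q_i = a_i*q_{i-1} + q_{i-2} with p_{-2}=0, p_{-1}=1, q_{-2}=1, q_{-1}=0):
  i=0: a_0=9, p_0 = 9*1 + 0 = 9, q_0 = 9*0 + 1 = 1.
  i=1: a_1=18, p_1 = 18*9 + 1 = 163, q_1 = 18*1 + 0 = 18.
Indeed p_0^2 - 82*q_0^2 = 81 - 82 = -1, not +1.
Check: 163^2 - 82*18^2 = 26569 - 26568 = 1, so (x, y) = (163, 18) solves the equation, and by the theorem it is the least positive solution.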